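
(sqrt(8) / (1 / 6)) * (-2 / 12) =-2 * sqrt(2) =-2.83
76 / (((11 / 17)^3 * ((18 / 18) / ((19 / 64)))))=83.28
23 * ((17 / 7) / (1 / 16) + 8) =7544 / 7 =1077.71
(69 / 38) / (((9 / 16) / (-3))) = -9.68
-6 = -6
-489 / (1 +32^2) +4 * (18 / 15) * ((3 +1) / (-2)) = -10329 / 1025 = -10.08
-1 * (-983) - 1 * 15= 968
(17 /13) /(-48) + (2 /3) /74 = -421 /23088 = -0.02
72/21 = 24/7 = 3.43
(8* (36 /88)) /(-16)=-9 /44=-0.20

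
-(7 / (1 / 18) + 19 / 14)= -1783 / 14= -127.36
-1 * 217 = -217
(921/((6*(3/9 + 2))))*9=8289/14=592.07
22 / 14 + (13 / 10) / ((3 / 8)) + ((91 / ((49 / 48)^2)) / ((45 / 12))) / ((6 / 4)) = 105793 / 5145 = 20.56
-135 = -135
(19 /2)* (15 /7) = 285 /14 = 20.36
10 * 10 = 100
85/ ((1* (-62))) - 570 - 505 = -66735/ 62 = -1076.37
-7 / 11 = -0.64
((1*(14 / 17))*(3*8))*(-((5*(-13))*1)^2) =-1419600 / 17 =-83505.88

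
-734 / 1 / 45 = -16.31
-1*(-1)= 1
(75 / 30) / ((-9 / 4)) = -10 / 9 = -1.11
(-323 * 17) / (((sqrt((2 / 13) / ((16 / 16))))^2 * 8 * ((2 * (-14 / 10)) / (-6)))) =-1070745 / 112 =-9560.22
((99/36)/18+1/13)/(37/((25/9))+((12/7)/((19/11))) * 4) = 714875/53809704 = 0.01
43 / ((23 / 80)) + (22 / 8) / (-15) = 206147 / 1380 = 149.38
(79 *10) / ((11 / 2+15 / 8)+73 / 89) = 112496 / 1167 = 96.40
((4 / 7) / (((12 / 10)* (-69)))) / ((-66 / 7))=5 / 6831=0.00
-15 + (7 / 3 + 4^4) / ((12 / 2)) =505 / 18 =28.06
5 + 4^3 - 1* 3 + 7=73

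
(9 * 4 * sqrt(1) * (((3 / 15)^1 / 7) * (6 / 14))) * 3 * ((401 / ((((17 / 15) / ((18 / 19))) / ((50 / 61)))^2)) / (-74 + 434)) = 13154805000 / 19022202241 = 0.69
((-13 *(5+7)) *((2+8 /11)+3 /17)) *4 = -338832 /187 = -1811.94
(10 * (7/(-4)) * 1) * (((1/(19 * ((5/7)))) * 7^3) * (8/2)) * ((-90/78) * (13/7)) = 72030/19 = 3791.05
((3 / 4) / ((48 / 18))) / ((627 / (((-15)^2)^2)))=151875 / 6688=22.71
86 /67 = 1.28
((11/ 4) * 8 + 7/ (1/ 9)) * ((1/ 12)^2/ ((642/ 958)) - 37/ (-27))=5424955/ 46224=117.36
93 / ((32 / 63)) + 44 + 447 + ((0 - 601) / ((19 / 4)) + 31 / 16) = 334099 / 608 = 549.50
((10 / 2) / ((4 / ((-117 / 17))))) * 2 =-585 / 34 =-17.21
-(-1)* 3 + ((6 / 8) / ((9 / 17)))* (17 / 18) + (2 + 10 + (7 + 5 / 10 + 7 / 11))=24.47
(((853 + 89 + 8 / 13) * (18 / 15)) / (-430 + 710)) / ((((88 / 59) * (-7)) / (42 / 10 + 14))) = -98589 / 14000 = -7.04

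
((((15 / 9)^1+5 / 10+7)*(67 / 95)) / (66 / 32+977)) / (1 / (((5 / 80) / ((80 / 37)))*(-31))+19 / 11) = 74389832 / 6886976265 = 0.01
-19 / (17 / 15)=-285 / 17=-16.76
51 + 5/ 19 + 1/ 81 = 78913/ 1539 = 51.28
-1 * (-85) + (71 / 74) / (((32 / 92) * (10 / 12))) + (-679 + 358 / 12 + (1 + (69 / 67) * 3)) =-165627041 / 297480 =-556.77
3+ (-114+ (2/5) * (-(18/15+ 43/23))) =-64531/575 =-112.23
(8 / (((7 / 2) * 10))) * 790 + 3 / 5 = 6341 / 35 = 181.17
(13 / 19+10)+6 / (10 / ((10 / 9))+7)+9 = 20.06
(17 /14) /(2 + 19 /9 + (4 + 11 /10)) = 765 /5803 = 0.13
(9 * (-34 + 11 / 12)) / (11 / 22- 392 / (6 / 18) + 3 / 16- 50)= 1588 / 6535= 0.24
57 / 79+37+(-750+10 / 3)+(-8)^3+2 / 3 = -96402 / 79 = -1220.28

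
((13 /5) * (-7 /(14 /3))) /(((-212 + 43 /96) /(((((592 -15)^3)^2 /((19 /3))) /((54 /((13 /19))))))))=49892075461468672328 /36657745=1361024129047.45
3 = 3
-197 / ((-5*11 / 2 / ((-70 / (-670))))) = 2758 / 3685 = 0.75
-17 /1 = -17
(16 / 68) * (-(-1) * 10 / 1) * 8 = 320 / 17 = 18.82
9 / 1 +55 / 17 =208 / 17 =12.24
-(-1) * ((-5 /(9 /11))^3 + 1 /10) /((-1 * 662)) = 1663021 /4825980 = 0.34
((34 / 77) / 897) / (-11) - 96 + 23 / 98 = -95.77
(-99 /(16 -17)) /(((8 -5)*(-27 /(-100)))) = 1100 /9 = 122.22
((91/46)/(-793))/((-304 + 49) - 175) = 7/1206580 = 0.00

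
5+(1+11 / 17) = 113 / 17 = 6.65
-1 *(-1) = 1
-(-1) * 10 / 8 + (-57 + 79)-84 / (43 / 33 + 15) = 19473 / 1076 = 18.10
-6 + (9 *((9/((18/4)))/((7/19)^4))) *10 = 23443374/2401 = 9764.00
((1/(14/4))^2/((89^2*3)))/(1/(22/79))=0.00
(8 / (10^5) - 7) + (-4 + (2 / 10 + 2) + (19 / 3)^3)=82767527 / 337500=245.24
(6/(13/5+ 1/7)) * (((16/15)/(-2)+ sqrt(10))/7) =0.82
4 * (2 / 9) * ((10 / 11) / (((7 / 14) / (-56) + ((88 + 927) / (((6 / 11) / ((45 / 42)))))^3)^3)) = 7193231360 / 4431038670345078362398355353127902353039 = 0.00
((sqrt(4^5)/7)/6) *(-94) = -1504/21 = -71.62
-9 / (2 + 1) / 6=-1 / 2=-0.50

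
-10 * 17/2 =-85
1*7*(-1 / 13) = -7 / 13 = -0.54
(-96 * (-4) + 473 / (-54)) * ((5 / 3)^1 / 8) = 78.18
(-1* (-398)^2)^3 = -3974645798323264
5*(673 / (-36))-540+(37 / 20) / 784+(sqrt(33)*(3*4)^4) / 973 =-89395267 / 141120+20736*sqrt(33) / 973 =-511.05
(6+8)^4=38416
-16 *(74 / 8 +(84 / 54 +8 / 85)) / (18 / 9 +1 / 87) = -3868948 / 44625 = -86.70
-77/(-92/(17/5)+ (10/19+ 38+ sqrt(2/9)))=-59221404/8804849+ 3442857*sqrt(2)/17609698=-6.45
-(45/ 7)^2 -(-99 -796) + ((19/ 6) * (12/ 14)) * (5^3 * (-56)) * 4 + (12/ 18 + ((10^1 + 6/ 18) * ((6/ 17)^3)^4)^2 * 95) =-3749689876186719073566919091844321292/ 49898954683247949982595105216787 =-75145.66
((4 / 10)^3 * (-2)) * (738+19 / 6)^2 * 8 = -632825888 / 1125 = -562511.90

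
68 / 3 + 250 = 818 / 3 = 272.67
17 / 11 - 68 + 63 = -38 / 11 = -3.45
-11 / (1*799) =-11 / 799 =-0.01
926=926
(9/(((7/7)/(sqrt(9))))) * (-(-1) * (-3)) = -81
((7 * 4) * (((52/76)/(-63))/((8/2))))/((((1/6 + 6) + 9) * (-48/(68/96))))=17/229824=0.00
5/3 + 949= 2852/3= 950.67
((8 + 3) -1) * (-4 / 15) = -8 / 3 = -2.67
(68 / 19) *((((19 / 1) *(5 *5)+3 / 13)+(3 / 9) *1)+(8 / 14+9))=9006056 / 5187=1736.27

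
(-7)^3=-343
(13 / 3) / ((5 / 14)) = 182 / 15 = 12.13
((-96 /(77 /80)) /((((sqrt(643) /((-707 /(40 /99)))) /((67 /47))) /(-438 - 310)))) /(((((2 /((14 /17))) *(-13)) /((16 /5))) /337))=19419610484736 *sqrt(643) /1964365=250682382.50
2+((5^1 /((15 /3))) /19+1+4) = 134 /19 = 7.05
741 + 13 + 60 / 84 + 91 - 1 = 5913 / 7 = 844.71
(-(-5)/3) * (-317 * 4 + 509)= -1265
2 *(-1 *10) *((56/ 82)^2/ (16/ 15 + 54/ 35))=-823200/ 230297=-3.57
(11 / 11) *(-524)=-524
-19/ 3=-6.33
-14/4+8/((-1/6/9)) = -871/2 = -435.50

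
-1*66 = -66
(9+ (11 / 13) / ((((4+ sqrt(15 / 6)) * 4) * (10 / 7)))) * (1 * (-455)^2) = 50552320 / 27-245245 * sqrt(10) / 216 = 1868717.72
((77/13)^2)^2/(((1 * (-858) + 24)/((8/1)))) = -140612164/11909937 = -11.81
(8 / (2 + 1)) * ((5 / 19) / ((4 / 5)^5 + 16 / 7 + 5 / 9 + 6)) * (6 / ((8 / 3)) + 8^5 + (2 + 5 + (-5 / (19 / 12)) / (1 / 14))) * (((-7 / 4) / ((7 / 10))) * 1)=-4081400859375 / 651654457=-6263.14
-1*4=-4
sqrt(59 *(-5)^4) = 25 *sqrt(59) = 192.03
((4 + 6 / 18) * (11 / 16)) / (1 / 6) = 143 / 8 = 17.88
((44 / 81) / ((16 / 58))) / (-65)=-319 / 10530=-0.03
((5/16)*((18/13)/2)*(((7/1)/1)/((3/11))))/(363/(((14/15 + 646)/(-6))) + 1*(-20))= -280203/1179100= -0.24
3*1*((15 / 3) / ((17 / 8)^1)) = 120 / 17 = 7.06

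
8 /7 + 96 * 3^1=2024 /7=289.14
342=342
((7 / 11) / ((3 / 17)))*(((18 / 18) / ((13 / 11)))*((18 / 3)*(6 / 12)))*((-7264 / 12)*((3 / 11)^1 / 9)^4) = -216104 / 46250919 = -0.00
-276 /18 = -46 /3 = -15.33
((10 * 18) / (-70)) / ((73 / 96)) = -3.38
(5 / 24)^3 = 125 / 13824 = 0.01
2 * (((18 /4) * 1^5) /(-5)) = -9 /5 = -1.80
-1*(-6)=6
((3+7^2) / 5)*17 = 884 / 5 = 176.80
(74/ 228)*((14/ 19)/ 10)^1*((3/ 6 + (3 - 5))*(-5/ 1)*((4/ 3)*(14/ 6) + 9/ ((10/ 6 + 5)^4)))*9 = 1162019299/ 231040000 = 5.03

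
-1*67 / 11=-67 / 11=-6.09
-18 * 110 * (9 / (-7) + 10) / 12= -10065 / 7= -1437.86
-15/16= -0.94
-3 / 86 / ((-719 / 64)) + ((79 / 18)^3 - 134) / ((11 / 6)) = -8916951301 / 330564564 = -26.97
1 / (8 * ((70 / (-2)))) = -1 / 280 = -0.00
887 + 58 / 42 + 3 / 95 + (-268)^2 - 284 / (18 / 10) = 434239489 / 5985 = 72554.63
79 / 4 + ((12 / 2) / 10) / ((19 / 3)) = 7541 / 380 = 19.84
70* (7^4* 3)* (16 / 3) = 2689120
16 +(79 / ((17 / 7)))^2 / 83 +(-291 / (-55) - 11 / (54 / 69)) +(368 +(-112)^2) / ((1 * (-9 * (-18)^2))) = 9974283037 / 641172510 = 15.56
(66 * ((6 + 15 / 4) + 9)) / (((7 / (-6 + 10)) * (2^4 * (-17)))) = -2475 / 952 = -2.60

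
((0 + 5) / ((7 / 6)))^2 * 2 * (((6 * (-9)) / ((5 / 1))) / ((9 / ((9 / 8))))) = -2430 / 49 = -49.59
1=1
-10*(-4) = 40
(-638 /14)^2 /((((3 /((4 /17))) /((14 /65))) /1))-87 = -1204747 /23205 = -51.92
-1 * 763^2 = -582169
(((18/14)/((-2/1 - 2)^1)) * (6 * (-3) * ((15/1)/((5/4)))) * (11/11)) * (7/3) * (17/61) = 2754/61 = 45.15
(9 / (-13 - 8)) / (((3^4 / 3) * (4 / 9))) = -1 / 28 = -0.04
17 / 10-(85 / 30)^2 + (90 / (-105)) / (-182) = -725003 / 114660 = -6.32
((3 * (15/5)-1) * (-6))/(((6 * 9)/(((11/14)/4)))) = -11/63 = -0.17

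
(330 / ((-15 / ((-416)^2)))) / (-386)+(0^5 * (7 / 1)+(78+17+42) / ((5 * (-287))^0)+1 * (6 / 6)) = 1930250 / 193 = 10001.30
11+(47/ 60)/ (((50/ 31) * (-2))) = 64543/ 6000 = 10.76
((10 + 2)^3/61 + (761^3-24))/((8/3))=80650128615/488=165266657.00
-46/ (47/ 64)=-2944/ 47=-62.64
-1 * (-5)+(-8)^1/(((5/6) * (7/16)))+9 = -278/35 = -7.94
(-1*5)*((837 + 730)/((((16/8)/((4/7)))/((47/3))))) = -736490/21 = -35070.95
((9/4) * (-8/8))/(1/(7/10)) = -63/40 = -1.58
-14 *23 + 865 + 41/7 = 3842/7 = 548.86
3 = 3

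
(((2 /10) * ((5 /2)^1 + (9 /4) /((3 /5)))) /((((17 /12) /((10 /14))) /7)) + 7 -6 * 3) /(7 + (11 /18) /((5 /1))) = -10080 /10897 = -0.93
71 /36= 1.97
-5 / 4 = -1.25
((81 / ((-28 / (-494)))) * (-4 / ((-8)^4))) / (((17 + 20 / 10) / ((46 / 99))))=-2691 / 78848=-0.03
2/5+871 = 4357/5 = 871.40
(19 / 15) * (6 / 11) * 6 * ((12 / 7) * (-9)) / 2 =-12312 / 385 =-31.98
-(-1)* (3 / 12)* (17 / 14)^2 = 289 / 784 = 0.37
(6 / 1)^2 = 36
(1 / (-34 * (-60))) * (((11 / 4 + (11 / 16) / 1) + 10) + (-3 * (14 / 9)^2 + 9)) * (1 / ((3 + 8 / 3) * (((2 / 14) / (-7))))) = -321293 / 4993920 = -0.06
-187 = -187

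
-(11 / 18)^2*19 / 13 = -2299 / 4212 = -0.55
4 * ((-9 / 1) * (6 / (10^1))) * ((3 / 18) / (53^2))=-18 / 14045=-0.00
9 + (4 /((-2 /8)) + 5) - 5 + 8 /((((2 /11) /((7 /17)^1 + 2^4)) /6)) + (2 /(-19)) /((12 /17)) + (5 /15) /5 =41915291 /9690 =4325.62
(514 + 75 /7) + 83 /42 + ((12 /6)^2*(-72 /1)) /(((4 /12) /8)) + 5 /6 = -134074 /21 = -6384.48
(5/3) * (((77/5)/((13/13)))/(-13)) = -77/39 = -1.97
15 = 15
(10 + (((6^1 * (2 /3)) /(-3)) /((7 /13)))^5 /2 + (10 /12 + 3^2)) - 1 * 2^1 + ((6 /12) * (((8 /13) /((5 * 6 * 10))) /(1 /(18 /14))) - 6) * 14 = -112.70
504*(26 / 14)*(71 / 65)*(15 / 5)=15336 / 5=3067.20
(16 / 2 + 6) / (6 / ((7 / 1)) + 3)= 98 / 27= 3.63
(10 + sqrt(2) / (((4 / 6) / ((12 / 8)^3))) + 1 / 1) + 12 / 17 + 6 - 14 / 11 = 81 * sqrt(2) / 16 + 3073 / 187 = 23.59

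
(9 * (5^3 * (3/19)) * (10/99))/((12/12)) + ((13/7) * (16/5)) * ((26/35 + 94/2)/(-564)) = 209852774/12033175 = 17.44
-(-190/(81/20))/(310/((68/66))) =12920/82863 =0.16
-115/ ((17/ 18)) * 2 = -4140/ 17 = -243.53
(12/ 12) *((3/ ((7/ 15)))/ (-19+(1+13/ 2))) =-90/ 161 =-0.56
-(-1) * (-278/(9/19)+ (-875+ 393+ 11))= -9521/9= -1057.89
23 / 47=0.49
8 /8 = 1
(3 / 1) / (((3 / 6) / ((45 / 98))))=2.76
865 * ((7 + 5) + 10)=19030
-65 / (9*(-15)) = 13 / 27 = 0.48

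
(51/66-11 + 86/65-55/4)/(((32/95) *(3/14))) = -313.86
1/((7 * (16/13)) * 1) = 13/112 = 0.12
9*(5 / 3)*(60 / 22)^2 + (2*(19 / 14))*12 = 122088 / 847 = 144.14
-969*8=-7752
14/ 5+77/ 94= 1701/ 470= 3.62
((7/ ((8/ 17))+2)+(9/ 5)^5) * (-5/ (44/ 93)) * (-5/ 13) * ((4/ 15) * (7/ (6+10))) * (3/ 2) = 52924347/ 2080000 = 25.44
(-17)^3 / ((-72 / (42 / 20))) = 34391 / 240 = 143.30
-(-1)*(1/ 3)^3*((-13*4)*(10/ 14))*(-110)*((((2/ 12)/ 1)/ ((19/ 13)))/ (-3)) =-185900/ 32319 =-5.75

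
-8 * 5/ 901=-40/ 901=-0.04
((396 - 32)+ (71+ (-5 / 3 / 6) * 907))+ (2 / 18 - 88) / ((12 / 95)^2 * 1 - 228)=183.44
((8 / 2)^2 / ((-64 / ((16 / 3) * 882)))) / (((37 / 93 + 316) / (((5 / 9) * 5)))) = -12152 / 1177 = -10.32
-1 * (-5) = 5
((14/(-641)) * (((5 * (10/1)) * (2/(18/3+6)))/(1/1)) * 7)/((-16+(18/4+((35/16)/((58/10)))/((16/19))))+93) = -0.02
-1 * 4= -4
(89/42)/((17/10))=445/357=1.25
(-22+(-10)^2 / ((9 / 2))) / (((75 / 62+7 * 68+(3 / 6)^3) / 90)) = 4960 / 118379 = 0.04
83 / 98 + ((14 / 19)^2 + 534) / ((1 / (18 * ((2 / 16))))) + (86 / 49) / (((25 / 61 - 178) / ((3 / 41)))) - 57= 1146.57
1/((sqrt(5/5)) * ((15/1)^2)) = 1/225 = 0.00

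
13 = 13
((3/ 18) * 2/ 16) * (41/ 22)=41/ 1056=0.04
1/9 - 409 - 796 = -10844/9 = -1204.89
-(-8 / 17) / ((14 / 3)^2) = 18 / 833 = 0.02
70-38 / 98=3411 / 49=69.61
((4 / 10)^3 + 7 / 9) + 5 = 6572 / 1125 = 5.84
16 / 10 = 8 / 5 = 1.60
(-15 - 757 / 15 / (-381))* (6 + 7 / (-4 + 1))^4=-1244016488 / 462915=-2687.35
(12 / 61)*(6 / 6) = 0.20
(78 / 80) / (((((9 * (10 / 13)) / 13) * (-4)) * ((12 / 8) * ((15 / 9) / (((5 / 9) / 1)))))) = -2197 / 21600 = -0.10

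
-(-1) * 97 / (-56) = -97 / 56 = -1.73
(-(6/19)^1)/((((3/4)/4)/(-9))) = 288/19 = 15.16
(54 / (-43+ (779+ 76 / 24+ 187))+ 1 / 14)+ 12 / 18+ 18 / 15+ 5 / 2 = 2623582 / 583485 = 4.50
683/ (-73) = -683/ 73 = -9.36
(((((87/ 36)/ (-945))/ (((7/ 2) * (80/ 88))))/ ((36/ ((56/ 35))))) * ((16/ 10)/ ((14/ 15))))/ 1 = -638/ 10418625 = -0.00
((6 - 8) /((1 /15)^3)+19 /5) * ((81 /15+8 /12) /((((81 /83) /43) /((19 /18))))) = -208147288531 /109350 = -1903496.01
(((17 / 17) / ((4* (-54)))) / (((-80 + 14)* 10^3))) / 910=1 / 12972960000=0.00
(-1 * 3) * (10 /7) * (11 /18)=-55 /21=-2.62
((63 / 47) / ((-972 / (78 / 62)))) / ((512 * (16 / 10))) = -455 / 214843392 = -0.00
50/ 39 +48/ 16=167/ 39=4.28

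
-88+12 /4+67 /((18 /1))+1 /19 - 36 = -40091 /342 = -117.23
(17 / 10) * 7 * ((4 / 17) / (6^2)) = 7 / 90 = 0.08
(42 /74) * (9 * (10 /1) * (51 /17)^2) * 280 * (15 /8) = 8930250 /37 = 241358.11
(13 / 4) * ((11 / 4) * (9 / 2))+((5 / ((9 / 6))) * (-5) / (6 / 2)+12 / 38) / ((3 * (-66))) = 21801959 / 541728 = 40.25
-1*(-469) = 469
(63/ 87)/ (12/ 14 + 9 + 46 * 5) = 147/ 48691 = 0.00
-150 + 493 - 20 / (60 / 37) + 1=995 / 3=331.67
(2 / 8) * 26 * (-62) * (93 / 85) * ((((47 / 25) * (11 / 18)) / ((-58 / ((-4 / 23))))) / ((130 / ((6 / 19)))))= -0.00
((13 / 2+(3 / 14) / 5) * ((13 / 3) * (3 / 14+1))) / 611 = 0.06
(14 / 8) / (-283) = -7 / 1132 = -0.01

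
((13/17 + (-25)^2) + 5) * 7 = 75061/17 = 4415.35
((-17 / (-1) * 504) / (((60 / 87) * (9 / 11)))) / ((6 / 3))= 37961 / 5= 7592.20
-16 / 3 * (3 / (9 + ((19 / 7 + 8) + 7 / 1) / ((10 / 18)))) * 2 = -1120 / 1431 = -0.78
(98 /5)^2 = 384.16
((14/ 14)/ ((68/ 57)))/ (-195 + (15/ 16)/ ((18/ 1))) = -72/ 16745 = -0.00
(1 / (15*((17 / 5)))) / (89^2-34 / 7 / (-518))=1813 / 732400290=0.00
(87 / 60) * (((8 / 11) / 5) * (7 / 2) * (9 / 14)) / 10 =261 / 5500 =0.05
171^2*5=146205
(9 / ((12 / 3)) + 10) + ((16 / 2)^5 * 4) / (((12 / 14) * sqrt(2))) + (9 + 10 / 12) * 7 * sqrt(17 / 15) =108214.41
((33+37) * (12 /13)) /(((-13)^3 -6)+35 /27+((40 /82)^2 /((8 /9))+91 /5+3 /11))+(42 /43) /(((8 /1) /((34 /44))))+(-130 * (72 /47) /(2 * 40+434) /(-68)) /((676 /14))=446293357167073353 /6880579116142090216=0.06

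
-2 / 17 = -0.12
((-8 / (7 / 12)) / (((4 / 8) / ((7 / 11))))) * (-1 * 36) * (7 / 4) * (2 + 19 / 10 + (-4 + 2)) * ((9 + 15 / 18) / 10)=564984 / 275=2054.49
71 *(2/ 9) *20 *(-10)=-28400/ 9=-3155.56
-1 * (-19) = 19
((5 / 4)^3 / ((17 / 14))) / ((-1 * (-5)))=175 / 544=0.32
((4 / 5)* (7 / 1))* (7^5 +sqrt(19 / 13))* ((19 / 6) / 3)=266* sqrt(247) / 585 +4470662 / 45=99355.19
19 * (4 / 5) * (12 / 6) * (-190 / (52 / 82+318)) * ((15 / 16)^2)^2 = -749300625 / 53510144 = -14.00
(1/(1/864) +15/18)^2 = 26925721/36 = 747936.69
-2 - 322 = -324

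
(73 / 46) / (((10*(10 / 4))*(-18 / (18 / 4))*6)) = -73 / 27600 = -0.00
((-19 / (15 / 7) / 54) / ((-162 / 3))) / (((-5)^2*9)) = 133 / 9841500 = 0.00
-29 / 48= -0.60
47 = 47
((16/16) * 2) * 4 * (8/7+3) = 232/7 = 33.14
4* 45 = 180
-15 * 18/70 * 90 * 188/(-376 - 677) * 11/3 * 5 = 103400/91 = 1136.26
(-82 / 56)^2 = 1681 / 784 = 2.14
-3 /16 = -0.19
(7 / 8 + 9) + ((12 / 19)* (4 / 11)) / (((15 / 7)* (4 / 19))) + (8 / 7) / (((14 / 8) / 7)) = 46063 / 3080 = 14.96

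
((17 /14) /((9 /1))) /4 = 0.03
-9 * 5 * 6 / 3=-90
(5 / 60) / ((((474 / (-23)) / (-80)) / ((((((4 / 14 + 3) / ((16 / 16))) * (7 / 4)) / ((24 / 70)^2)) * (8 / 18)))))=3240125 / 460728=7.03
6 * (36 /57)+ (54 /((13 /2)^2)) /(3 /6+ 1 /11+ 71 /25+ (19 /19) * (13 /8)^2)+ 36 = 13724963676 /343124249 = 40.00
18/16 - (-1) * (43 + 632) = 5409/8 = 676.12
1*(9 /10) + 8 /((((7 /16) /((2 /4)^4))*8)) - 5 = -277 /70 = -3.96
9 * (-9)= -81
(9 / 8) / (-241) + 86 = 165799 / 1928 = 86.00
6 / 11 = 0.55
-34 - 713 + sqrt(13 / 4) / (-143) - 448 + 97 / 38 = -45313 / 38 - sqrt(13) / 286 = -1192.46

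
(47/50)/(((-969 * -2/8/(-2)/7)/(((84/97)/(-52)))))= 9212/10182575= 0.00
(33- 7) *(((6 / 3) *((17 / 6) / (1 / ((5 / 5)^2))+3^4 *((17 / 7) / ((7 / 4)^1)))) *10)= 8809060 / 147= 59925.58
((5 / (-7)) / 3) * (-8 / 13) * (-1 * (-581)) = 85.13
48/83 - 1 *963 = -79881/83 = -962.42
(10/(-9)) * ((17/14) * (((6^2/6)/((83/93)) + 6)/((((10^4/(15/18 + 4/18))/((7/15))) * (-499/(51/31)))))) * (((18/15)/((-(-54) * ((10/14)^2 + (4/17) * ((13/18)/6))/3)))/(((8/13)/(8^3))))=0.00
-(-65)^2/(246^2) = -4225/60516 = -0.07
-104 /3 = -34.67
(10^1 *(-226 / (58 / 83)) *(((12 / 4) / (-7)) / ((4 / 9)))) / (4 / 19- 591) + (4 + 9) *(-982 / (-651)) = 1214798149 / 84766710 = 14.33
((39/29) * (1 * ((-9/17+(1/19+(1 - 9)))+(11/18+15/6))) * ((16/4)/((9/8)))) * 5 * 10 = -324438400/252909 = -1282.83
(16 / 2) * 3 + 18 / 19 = 474 / 19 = 24.95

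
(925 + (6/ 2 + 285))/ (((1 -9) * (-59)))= 1213/ 472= 2.57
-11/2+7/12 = -59/12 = -4.92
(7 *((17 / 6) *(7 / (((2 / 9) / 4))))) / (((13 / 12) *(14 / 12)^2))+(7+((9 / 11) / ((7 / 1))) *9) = 1704524 / 1001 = 1702.82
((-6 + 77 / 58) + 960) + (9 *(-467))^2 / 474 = 87570499 / 2291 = 38223.70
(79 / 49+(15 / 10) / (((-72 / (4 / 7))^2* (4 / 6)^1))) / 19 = 11377 / 134064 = 0.08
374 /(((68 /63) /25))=17325 /2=8662.50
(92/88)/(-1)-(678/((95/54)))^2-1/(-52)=-766736144843/5162300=-148526.07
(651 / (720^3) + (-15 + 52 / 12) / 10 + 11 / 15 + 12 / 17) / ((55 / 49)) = 38610612761 / 116328960000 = 0.33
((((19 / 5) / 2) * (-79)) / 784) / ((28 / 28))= -1501 / 7840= -0.19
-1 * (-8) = 8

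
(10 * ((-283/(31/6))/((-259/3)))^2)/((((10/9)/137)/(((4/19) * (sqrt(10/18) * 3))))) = 127979659152 * sqrt(5)/1224831979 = 233.64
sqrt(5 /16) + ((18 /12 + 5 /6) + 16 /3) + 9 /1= sqrt(5) /4 + 50 /3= 17.23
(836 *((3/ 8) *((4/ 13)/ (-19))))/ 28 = -33/ 182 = -0.18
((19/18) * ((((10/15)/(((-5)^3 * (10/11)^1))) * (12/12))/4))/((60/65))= -0.00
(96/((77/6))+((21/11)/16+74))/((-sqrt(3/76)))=-100531 * sqrt(57)/1848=-410.71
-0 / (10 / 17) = 0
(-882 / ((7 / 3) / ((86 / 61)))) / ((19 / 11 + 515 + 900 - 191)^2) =-3933468 / 11089268629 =-0.00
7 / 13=0.54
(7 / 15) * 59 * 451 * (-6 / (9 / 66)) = -8195572 / 15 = -546371.47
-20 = -20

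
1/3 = 0.33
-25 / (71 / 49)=-1225 / 71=-17.25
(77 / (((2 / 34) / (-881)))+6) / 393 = -1153223 / 393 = -2934.41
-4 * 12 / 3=-16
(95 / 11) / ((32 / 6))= 285 / 176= 1.62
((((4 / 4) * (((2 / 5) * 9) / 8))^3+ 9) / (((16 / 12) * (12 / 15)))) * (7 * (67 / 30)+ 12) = 60292341 / 256000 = 235.52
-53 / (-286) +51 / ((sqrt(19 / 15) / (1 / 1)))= 53 / 286 +51*sqrt(285) / 19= 45.50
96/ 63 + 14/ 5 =454/ 105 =4.32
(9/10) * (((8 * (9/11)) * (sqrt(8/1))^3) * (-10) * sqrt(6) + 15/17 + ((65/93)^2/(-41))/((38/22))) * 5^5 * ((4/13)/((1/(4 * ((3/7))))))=1504102350000/1158113593- 3110400000 * sqrt(3)/1001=-5380690.09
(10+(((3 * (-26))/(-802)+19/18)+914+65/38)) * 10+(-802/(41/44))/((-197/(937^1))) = 7400703999196/553847967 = 13362.34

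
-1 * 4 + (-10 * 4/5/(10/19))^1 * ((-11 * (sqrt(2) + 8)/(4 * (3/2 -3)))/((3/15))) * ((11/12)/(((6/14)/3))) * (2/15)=-129284/135 -16093 * sqrt(2)/135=-1126.24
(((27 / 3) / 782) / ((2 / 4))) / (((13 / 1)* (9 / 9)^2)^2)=9 / 66079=0.00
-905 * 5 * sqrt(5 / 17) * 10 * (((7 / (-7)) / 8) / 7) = 22625 * sqrt(85) / 476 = 438.22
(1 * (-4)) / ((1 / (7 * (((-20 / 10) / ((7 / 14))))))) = 112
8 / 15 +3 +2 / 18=3.64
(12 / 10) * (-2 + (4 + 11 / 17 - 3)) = -36 / 85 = -0.42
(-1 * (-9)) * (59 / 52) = 531 / 52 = 10.21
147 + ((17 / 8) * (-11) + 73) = 196.62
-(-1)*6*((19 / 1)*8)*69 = 62928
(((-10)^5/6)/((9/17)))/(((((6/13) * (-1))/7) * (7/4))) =22100000/81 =272839.51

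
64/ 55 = 1.16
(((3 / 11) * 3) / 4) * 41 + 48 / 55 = 2037 / 220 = 9.26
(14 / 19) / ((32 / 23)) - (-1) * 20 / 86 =9963 / 13072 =0.76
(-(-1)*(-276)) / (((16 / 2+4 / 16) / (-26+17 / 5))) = 756.07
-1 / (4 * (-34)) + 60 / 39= 2733 / 1768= 1.55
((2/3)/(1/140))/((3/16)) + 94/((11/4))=52664/99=531.96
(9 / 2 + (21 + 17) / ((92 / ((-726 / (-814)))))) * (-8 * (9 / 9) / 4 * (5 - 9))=33144 / 851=38.95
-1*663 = -663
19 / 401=0.05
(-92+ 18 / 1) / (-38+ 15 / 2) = 148 / 61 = 2.43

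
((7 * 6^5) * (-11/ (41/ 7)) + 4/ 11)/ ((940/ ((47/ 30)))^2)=-2305187/ 8118000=-0.28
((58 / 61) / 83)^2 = 3364 / 25633969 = 0.00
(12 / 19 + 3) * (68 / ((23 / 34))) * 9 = 62424 / 19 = 3285.47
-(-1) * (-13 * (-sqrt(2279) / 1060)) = 13 * sqrt(2279) / 1060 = 0.59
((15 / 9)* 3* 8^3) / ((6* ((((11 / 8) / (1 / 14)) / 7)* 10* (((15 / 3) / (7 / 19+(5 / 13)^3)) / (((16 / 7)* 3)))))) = 13221888 / 1461005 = 9.05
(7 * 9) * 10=630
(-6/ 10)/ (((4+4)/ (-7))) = 21/ 40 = 0.52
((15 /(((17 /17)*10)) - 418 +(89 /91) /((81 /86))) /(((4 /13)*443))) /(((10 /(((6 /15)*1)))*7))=-1224947 /70330680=-0.02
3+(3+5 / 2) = 8.50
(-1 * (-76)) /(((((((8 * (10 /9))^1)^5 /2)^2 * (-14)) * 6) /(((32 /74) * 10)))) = -22082967873 /4345298944000000000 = -0.00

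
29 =29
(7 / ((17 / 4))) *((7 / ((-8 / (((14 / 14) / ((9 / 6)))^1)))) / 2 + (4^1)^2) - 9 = 1721 / 102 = 16.87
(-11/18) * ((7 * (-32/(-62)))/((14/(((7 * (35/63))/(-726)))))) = 70/82863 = 0.00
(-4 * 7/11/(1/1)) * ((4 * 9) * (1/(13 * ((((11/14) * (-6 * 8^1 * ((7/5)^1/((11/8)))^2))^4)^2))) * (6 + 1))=-2973506317138671875/329077982330615715132749119488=-0.00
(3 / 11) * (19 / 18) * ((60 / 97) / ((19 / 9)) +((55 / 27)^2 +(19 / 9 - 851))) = -1134553385 / 4667058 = -243.10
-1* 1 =-1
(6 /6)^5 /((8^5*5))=1 /163840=0.00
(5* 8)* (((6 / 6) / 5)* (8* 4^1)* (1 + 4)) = 1280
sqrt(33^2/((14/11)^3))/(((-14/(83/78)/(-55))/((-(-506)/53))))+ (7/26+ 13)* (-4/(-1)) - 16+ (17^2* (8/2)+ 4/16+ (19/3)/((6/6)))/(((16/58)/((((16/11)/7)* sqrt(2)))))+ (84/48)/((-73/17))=139197/3796+ 139748345* sqrt(154)/1890616+ 57797* sqrt(2)/66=2192.40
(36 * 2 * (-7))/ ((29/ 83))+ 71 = -39773/ 29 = -1371.48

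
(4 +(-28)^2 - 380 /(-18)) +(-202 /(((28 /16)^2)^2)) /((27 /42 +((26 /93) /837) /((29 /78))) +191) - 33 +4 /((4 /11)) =4904768542263908 /6232244568291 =787.00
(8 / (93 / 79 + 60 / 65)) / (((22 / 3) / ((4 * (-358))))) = -5882656 / 7909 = -743.79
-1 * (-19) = 19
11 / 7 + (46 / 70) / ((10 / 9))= 757 / 350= 2.16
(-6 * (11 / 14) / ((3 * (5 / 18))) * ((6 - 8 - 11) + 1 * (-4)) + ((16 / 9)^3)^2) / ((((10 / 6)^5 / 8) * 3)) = 19008263728 / 717609375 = 26.49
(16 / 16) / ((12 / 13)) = 13 / 12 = 1.08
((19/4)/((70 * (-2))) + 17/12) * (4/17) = 2323/7140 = 0.33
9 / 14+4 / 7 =17 / 14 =1.21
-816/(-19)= 816/19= 42.95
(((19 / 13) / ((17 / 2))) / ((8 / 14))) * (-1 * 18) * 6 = -7182 / 221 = -32.50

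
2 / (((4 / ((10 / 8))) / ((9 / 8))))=45 / 64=0.70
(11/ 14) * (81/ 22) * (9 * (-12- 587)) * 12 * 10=-1871447.14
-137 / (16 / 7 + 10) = -11.15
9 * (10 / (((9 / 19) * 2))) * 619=58805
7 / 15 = 0.47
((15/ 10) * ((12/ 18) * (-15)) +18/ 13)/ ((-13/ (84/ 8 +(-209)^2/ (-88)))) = -4071/ 8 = -508.88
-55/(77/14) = -10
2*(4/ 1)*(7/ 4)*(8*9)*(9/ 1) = 9072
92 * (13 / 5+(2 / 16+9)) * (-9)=-97083 / 10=-9708.30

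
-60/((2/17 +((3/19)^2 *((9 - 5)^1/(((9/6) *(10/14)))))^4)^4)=-15904581445345419162711127180204849113304862551116943359375/50909996830230692180399059495412685665486978985611524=-312405.86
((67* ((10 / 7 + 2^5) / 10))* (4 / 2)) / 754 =603 / 1015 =0.59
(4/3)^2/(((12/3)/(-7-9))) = -64/9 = -7.11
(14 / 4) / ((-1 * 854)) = -1 / 244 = -0.00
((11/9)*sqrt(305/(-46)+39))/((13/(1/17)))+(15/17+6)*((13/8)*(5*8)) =11*sqrt(68494)/91494+7605/17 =447.38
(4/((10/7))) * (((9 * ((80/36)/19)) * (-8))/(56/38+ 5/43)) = -19264/1299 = -14.83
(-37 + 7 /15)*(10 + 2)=-2192 /5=-438.40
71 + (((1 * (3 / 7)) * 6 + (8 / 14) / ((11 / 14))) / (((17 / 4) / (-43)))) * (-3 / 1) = 224003 / 1309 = 171.13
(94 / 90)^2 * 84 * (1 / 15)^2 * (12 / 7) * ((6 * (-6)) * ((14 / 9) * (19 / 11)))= -37606016 / 556875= -67.53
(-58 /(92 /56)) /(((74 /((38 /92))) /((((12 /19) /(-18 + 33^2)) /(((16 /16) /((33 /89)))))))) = -1276 /29613949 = -0.00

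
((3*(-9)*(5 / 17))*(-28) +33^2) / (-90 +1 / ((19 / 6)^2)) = -894197 / 61302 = -14.59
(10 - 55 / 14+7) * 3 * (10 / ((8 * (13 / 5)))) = 13725 / 728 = 18.85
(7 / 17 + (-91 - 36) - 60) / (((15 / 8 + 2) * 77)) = -25376 / 40579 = -0.63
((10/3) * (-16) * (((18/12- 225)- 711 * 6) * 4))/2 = 478880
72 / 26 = 2.77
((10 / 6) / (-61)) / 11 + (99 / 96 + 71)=4639805 / 64416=72.03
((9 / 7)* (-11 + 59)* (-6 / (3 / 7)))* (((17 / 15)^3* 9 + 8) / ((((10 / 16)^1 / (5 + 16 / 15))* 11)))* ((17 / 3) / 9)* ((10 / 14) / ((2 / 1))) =-223842944 / 61875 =-3617.66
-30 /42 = -5 /7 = -0.71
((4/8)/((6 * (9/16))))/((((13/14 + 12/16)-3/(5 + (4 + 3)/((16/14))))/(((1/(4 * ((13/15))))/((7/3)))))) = 1780/136929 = 0.01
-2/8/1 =-0.25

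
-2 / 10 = -1 / 5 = -0.20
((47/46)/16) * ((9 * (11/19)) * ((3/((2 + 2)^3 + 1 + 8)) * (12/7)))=41877/1786456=0.02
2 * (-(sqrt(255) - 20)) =40 - 2 * sqrt(255) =8.06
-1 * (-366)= 366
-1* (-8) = 8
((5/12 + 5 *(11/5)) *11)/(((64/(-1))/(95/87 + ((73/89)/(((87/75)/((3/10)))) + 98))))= -2317499261/11893248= -194.86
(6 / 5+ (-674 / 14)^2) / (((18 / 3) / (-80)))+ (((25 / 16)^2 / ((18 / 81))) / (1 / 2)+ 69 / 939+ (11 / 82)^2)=-611767750381741 / 19800189696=-30897.07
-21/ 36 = -7/ 12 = -0.58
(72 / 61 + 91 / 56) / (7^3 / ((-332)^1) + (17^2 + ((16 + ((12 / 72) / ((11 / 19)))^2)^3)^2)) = 0.00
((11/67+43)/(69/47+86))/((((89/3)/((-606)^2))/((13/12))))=162227604708/24513893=6617.78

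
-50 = -50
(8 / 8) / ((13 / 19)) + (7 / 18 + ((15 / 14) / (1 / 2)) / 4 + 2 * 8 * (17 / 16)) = 19.39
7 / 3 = 2.33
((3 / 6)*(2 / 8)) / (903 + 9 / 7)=7 / 50640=0.00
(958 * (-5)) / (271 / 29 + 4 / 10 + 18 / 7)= -4861850 / 12501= -388.92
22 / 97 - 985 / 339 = -88087 / 32883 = -2.68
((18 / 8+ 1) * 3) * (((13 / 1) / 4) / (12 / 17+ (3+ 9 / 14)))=20111 / 2760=7.29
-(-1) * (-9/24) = -3/8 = -0.38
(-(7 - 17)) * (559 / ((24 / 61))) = 170495 / 12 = 14207.92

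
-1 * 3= -3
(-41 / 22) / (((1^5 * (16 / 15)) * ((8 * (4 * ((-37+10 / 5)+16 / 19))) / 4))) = 11685 / 1827584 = 0.01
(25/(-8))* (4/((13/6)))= -75/13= -5.77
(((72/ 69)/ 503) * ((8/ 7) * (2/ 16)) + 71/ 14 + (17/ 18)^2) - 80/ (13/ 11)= -21055652447/ 341100396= -61.73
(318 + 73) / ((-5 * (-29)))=391 / 145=2.70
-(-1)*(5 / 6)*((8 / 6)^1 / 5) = 2 / 9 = 0.22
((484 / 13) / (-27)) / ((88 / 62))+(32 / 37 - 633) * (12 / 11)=-98653255 / 142857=-690.57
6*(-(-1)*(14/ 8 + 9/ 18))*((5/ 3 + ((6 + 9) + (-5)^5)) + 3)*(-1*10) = 419220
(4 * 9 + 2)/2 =19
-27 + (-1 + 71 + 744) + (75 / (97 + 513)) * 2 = 48022 / 61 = 787.25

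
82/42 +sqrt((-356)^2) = 7517/21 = 357.95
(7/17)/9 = 7/153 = 0.05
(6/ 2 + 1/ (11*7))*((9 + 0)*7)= 2088/ 11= 189.82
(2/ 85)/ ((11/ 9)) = 18/ 935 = 0.02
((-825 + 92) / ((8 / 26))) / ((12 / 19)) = -181051 / 48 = -3771.90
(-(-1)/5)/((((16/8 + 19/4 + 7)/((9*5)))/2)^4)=26873856/73205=367.10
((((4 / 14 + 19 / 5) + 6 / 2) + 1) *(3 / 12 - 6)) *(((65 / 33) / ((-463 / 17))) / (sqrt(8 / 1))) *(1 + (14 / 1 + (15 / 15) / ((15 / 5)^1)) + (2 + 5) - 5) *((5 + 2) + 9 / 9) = 37400714 *sqrt(2) / 320859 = 164.85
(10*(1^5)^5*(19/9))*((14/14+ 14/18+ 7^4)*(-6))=-8217500/27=-304351.85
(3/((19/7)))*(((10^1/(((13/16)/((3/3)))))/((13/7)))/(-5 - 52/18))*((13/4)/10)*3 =-15876/17537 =-0.91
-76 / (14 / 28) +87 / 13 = -1889 / 13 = -145.31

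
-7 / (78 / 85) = -595 / 78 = -7.63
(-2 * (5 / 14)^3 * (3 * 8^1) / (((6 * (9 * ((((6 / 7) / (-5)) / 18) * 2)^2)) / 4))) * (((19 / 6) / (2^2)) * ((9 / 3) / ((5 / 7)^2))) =-2078.12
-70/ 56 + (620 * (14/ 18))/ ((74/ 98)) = 848975/ 1332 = 637.37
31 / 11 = 2.82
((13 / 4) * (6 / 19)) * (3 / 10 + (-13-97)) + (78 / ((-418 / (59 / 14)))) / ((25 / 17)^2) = -413116353 / 3657500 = -112.95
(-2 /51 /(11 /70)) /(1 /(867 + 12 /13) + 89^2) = -131635 /4178171668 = -0.00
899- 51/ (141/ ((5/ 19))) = 898.90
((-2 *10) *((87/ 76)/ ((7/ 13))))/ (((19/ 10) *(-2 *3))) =9425/ 2527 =3.73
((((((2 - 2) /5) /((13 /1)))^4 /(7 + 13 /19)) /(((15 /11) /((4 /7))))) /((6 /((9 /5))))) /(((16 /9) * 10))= 0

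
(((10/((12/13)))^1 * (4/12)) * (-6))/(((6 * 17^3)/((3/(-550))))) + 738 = 2393024053/3242580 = 738.00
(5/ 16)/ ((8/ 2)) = 5/ 64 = 0.08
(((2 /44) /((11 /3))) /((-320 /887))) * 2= -2661 /38720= -0.07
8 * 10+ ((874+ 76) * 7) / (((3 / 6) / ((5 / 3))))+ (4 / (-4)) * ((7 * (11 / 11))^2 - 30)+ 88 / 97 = 6468515 / 291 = 22228.57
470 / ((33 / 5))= 2350 / 33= 71.21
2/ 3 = 0.67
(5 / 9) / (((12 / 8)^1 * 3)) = 10 / 81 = 0.12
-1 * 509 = -509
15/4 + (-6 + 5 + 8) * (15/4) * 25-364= 296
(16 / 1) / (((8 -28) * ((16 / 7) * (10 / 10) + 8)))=-7 / 90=-0.08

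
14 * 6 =84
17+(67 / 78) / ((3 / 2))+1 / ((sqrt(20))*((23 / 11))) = 11*sqrt(5) / 230+2056 / 117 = 17.68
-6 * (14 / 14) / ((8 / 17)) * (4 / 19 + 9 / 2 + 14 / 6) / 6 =-13651 / 912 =-14.97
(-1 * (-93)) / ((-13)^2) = 93 / 169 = 0.55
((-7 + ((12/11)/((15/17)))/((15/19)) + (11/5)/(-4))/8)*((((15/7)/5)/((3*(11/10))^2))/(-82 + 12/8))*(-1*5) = -2015/1102068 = -0.00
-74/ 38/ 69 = -37/ 1311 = -0.03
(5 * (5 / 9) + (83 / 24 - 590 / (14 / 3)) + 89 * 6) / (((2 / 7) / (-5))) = -1042795 / 144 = -7241.63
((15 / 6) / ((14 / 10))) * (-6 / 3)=-25 / 7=-3.57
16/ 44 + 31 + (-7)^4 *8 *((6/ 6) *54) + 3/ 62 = 707413647/ 682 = 1037263.41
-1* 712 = -712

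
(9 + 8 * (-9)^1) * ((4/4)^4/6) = -21/2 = -10.50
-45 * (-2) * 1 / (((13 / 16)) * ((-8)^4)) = 45 / 1664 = 0.03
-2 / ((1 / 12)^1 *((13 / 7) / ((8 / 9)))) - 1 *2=-526 / 39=-13.49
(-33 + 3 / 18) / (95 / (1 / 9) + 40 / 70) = -1379 / 35934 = -0.04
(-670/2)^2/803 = 139.76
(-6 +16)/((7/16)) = 160/7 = 22.86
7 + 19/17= 138/17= 8.12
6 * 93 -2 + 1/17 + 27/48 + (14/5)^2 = 3838337/6800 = 564.46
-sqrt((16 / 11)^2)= -16 / 11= -1.45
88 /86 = 44 /43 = 1.02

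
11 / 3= 3.67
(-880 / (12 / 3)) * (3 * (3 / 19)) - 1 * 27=-2493 / 19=-131.21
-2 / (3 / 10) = -20 / 3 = -6.67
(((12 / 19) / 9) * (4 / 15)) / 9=16 / 7695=0.00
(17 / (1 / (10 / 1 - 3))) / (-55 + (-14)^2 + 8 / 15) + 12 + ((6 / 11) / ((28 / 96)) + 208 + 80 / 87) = 289133389 / 1292907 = 223.63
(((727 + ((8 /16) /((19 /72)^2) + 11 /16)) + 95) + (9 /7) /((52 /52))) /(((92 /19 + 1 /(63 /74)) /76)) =302446701 /28808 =10498.71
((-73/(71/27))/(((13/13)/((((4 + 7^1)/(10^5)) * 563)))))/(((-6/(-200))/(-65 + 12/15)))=1306085121/355000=3679.11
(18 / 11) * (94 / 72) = 47 / 22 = 2.14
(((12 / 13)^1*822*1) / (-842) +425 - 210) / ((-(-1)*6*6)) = 1171763 / 197028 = 5.95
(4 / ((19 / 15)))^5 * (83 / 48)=1344600000 / 2476099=543.03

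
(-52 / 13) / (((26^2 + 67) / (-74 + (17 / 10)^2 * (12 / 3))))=6244 / 18575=0.34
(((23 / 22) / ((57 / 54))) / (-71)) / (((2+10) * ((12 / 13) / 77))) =-2093 / 21584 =-0.10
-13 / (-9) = 1.44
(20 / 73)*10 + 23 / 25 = 6679 / 1825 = 3.66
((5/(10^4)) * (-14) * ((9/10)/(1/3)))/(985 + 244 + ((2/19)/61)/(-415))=-6060411/394087042000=-0.00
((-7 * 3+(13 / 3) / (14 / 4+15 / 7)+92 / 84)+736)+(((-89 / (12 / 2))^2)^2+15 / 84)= 35210354485 / 716688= 49129.26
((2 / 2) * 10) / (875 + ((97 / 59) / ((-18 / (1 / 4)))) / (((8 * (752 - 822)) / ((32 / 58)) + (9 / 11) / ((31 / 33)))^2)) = 41985016413120 / 3673688936054783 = 0.01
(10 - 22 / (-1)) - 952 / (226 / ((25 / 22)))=33826 / 1243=27.21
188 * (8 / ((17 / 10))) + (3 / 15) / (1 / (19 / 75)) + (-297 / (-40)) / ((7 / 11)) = 320023513 / 357000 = 896.42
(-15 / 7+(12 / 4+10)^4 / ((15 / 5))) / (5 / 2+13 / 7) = 399764 / 183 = 2184.50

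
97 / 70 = 1.39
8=8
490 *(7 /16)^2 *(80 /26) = 288.58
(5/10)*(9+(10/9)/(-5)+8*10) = 799/18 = 44.39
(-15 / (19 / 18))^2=201.94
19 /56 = 0.34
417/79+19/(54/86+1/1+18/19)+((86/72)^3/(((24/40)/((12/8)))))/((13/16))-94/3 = -2645121112/196903629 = -13.43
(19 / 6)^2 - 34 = -863 / 36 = -23.97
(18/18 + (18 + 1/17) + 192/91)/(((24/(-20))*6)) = -13645/4641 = -2.94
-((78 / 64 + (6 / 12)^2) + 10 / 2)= -207 / 32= -6.47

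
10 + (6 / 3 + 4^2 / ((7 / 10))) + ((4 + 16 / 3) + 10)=1138 / 21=54.19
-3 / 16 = -0.19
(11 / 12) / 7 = 11 / 84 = 0.13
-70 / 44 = -35 / 22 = -1.59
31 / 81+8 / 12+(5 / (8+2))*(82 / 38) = 6551 / 3078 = 2.13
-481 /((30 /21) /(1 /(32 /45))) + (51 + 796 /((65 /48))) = 165.33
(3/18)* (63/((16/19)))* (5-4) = 12.47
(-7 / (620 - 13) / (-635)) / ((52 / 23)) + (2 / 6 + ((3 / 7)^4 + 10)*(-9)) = -12989075976157 / 144370737420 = -89.97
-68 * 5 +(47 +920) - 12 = 615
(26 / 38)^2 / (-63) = -169 / 22743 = -0.01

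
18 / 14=9 / 7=1.29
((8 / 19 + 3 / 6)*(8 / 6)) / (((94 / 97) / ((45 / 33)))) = 16975 / 9823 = 1.73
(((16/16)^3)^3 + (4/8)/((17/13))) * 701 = 32947/34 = 969.03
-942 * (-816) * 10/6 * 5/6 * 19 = 20284400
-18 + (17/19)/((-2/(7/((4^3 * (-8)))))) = -17.99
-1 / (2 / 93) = -93 / 2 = -46.50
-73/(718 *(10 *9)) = -73/64620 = -0.00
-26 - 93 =-119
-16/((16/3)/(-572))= 1716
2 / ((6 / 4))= 4 / 3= 1.33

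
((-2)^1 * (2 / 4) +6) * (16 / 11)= 80 / 11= 7.27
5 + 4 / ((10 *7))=177 / 35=5.06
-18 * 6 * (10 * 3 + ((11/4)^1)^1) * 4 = -14148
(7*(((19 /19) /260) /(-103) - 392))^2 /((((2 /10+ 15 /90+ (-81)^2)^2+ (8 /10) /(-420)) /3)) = 1020589853467513581 /1945137518346294220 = 0.52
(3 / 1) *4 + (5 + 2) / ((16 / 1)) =199 / 16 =12.44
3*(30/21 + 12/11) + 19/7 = 113/11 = 10.27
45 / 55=0.82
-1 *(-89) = 89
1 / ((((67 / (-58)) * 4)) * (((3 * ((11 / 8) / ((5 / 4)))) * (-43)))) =145 / 95073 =0.00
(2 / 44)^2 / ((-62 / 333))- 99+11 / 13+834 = 287052199 / 390104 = 735.84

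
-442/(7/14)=-884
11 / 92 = 0.12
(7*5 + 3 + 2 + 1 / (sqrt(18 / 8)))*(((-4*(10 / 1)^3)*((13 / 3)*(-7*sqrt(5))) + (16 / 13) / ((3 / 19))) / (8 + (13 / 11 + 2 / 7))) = 2855776 / 85293 + 3419416000*sqrt(5) / 6561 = 1165411.72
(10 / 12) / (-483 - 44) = -5 / 3162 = -0.00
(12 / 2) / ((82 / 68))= 204 / 41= 4.98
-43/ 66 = -0.65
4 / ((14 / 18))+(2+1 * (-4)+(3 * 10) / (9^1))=6.48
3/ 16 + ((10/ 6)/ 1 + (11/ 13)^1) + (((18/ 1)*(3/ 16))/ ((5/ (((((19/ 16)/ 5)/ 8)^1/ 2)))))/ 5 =26980007/ 9984000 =2.70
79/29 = 2.72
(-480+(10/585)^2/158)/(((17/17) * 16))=-259543439/8651448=-30.00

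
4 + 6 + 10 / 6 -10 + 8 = 29 / 3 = 9.67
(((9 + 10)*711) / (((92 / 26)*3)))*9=526851 / 46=11453.28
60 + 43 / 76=4603 / 76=60.57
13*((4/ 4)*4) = 52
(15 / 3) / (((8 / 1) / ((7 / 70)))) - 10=-159 / 16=-9.94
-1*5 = -5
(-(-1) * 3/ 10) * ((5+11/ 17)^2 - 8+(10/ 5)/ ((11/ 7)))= 23997/ 3179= 7.55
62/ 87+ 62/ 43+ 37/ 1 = 146477/ 3741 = 39.15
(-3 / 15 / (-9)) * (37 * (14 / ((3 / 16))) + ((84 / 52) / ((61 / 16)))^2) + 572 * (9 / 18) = 5898419818 / 16978923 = 347.40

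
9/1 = 9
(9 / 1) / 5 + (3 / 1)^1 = 4.80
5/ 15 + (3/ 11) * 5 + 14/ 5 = 4.50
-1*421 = -421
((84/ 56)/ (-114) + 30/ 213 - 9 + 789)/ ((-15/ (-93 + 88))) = 4209569/ 16188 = 260.04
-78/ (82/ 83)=-3237/ 41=-78.95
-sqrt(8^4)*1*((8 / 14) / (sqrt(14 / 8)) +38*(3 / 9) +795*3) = -460352 / 3-512*sqrt(7) / 49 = -153478.31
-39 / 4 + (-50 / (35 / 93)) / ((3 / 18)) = -22593 / 28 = -806.89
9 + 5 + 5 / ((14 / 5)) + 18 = 473 / 14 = 33.79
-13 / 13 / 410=-1 / 410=-0.00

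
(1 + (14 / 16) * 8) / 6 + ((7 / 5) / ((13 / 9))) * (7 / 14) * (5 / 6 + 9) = 4757 / 780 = 6.10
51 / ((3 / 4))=68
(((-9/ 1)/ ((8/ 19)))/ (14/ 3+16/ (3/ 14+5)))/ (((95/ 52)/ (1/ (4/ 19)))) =-486837/ 67760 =-7.18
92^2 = 8464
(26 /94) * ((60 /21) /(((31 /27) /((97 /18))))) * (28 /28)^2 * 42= 226980 /1457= 155.79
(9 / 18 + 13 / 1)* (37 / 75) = 333 / 50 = 6.66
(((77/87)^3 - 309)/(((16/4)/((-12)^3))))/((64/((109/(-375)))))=-11064638723/18291750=-604.90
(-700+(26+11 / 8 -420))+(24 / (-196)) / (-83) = -35549599 / 32536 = -1092.62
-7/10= -0.70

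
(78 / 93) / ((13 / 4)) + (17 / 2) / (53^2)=45471 / 174158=0.26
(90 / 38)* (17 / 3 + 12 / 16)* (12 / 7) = 495 / 19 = 26.05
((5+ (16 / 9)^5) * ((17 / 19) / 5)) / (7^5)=22844957 / 94281471585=0.00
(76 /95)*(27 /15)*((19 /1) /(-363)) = -228 /3025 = -0.08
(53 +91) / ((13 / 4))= 576 / 13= 44.31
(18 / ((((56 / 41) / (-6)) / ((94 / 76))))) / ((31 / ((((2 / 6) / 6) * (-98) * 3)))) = 121401 / 2356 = 51.53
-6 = -6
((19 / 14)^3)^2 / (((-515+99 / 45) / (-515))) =121143143575 / 19305730304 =6.27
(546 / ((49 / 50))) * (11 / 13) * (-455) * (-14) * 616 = 1849848000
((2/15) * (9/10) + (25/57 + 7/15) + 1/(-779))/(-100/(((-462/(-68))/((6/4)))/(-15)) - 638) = -767767/230058175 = -0.00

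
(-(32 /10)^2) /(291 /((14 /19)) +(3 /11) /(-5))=-39424 /1520265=-0.03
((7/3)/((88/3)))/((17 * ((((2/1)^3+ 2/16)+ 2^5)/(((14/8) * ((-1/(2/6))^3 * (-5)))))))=2205/80036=0.03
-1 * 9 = -9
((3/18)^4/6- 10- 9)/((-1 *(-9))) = -147743/69984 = -2.11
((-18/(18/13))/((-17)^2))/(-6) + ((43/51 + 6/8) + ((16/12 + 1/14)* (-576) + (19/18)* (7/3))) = -175896937/218484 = -805.08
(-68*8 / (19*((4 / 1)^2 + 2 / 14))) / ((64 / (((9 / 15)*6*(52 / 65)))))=-4284 / 53675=-0.08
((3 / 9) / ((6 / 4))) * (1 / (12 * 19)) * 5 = 5 / 1026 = 0.00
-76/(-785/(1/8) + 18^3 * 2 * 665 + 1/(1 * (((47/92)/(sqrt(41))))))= -81321750470/8292978108302411 + 20539 * sqrt(41)/8292978108302411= -0.00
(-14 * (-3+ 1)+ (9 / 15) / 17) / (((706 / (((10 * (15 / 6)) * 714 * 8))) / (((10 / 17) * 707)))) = 14152160400 / 6001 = 2358300.35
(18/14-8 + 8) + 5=44/7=6.29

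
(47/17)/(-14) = -47/238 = -0.20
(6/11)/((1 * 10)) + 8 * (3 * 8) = 10563/55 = 192.05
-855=-855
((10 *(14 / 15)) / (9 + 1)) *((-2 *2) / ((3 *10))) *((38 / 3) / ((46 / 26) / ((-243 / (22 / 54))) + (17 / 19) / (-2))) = 127724688 / 36489875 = 3.50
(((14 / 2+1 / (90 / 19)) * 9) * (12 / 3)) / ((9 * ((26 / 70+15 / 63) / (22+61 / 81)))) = 8372749 / 7776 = 1076.74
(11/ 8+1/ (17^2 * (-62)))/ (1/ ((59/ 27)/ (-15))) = -0.20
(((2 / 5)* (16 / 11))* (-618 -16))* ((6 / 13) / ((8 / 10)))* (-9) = 273888 / 143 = 1915.30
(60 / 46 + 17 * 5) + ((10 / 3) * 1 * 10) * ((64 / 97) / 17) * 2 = 10114195 / 113781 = 88.89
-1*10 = -10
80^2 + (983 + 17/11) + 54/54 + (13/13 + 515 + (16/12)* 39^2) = 109225/11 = 9929.55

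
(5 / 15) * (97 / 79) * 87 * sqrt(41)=228.00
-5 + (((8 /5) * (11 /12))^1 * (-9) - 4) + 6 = -81 /5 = -16.20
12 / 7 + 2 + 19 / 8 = 6.09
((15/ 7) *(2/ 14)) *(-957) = -14355/ 49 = -292.96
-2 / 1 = -2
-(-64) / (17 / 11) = 704 / 17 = 41.41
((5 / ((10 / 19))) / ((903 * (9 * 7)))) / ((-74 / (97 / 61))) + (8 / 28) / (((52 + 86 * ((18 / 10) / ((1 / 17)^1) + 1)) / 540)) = 16507311689 / 296343675684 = 0.06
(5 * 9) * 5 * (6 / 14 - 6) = -8775 / 7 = -1253.57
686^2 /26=235298 /13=18099.85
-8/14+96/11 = 628/77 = 8.16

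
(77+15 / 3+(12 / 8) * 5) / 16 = 179 / 32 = 5.59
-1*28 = -28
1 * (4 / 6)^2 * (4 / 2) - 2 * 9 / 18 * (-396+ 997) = -5401 / 9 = -600.11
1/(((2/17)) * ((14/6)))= 51/14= 3.64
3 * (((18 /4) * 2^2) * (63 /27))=126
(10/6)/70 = 1/42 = 0.02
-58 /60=-29 /30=-0.97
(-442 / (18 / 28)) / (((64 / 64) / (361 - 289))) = -49504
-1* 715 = -715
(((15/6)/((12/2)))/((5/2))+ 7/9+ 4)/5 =89/90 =0.99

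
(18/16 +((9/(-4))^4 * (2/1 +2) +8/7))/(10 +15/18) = 10833/1120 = 9.67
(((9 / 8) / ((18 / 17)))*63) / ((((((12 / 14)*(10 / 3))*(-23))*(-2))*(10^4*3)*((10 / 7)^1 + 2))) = 5831 / 1177600000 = 0.00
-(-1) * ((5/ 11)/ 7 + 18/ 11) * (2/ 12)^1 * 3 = 131/ 154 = 0.85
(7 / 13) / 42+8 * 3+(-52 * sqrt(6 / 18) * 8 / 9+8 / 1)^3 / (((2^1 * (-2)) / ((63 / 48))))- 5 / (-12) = -8075621 / 1404+9996896 * sqrt(3) / 2187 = 2165.43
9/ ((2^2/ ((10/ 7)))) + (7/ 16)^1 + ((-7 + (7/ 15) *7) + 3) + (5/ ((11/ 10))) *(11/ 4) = 25903/ 1680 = 15.42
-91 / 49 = -13 / 7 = -1.86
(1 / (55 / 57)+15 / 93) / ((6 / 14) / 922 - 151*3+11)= -13179068 / 4863793825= -0.00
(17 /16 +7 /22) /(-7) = -243 /1232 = -0.20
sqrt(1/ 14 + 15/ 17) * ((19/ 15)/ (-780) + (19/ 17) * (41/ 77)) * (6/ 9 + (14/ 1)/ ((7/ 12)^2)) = 3990259331 * sqrt(54026)/ 38272934700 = 24.23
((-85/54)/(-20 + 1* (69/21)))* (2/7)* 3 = 85/1053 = 0.08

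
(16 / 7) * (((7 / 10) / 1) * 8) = 64 / 5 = 12.80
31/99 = 0.31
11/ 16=0.69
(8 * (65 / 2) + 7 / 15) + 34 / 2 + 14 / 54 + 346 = 84203 / 135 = 623.73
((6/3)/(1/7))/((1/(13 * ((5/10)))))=91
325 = 325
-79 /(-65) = 79 /65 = 1.22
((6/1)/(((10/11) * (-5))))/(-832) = 33/20800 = 0.00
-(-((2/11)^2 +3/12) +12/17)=-3479/8228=-0.42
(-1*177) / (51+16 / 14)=-1239 / 365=-3.39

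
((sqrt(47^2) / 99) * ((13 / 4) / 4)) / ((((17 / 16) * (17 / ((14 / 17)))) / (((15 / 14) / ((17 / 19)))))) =58045 / 2756193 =0.02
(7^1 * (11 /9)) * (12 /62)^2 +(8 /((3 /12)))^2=1024.32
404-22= 382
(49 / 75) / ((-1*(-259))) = 7 / 2775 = 0.00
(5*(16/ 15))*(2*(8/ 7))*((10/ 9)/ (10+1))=2560/ 2079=1.23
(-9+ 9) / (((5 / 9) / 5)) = 0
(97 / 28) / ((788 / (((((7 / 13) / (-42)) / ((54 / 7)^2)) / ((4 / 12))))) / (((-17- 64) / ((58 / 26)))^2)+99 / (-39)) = -79443 / 21264868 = -0.00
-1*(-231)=231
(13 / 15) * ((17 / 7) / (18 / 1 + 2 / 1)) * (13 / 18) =2873 / 37800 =0.08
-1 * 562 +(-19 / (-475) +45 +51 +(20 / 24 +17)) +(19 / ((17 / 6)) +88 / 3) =-1050823 / 2550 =-412.09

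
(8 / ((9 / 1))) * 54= 48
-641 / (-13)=641 / 13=49.31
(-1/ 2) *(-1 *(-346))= -173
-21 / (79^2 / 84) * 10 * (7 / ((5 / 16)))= -395136 / 6241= -63.31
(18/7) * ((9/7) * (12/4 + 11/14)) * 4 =17172/343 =50.06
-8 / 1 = -8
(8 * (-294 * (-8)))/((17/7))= 131712/17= 7747.76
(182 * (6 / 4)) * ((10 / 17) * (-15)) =-40950 / 17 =-2408.82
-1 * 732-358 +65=-1025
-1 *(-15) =15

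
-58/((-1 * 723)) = 58/723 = 0.08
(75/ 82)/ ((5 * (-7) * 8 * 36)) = -5/ 55104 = -0.00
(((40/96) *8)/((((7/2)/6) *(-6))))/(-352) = 5/1848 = 0.00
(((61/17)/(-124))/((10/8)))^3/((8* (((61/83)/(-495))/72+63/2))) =-16785925893/340955665676714425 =-0.00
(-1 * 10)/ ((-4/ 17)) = 85/ 2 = 42.50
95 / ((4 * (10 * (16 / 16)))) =19 / 8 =2.38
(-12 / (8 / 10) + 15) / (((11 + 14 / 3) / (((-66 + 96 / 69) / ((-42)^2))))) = 0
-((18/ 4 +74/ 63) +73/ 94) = -19102/ 2961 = -6.45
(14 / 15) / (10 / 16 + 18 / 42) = 784 / 885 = 0.89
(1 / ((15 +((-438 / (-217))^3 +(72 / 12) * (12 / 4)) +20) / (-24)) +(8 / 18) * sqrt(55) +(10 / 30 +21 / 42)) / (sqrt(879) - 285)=-190 * sqrt(55) / 120519 - 157372652135 / 100528635756612 - 2 * sqrt(48345) / 361557 - 1656554233 * sqrt(879) / 301585907269836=-0.01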